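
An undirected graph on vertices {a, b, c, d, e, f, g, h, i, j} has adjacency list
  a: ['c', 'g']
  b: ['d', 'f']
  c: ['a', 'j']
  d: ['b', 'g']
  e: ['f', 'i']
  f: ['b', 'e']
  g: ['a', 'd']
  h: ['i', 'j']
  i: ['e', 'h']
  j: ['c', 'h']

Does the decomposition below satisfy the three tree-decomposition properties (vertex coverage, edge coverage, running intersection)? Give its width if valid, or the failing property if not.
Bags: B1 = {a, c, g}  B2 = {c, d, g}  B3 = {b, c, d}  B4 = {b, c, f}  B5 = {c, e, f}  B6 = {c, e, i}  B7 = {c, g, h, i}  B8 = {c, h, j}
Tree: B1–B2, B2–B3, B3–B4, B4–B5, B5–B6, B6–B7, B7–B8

No — bags containing vertex g are not connected in the tree.

A tree decomposition must satisfy three properties: every vertex lies in some bag; for every edge, both endpoints lie together in some bag; and for every vertex, the bags containing it form a connected subtree. Here bags containing vertex g are not connected in the tree, so the decomposition is invalid.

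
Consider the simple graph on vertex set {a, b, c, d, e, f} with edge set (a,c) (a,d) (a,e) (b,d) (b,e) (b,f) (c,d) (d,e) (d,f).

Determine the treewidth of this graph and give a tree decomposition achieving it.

Treewidth 2.
One optimal decomposition is:
Bags: B1 = {b, d, e}  B2 = {b, d, f}  B3 = {a, d, e}  B4 = {a, c, d}
Tree: B1–B2, B1–B3, B3–B4

The largest bag has 3 vertices, giving width 2; this decomposition certifies tw(G) ≤ 2. Conversely, {a, c, d} is a clique of size 3, and the vertices of any clique must share a bag in every tree decomposition; so some bag has ≥ 3 vertices and tw(G) ≥ 2. Combining the bounds, tw(G) = 2.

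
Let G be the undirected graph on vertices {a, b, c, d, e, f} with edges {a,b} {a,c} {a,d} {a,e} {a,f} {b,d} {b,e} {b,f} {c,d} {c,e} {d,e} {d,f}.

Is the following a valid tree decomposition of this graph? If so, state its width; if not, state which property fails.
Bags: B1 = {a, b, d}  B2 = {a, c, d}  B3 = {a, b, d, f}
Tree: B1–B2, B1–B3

No — vertex e appears in no bag.

A tree decomposition must satisfy three properties: every vertex lies in some bag; for every edge, both endpoints lie together in some bag; and for every vertex, the bags containing it form a connected subtree. Here vertex e appears in no bag, so the decomposition is invalid.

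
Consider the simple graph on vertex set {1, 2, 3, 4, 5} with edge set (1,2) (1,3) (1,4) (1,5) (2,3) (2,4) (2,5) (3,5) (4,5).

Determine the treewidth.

3

A width-3 tree decomposition is:
Bags: B1 = {1, 2, 3, 5}  B2 = {1, 2, 4, 5}
Tree: B1–B2
Every bag has size at most 4, so the width is 4 − 1 = 3 and tw(G) ≤ 3. On the other hand G contains the 4-clique {1, 2, 3, 5}. A clique must lie in a single bag of any decomposition, so no decomposition can have width below 3. Hence tw(G) = 3 exactly.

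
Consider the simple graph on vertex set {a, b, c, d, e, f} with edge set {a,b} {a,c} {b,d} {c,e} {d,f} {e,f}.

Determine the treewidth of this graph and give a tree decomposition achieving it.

The largest bag has 3 vertices, giving width 2; this decomposition certifies tw(G) ≤ 2. Since f–d–b–a–c–e–f is a cycle in G, G is not acyclic. Forests are exactly the graphs of treewidth ≤ 1, so tw(G) ≥ 2. Hence tw(G) = 2 exactly.

Treewidth 2.
Bags: B1 = {b, d, f}  B2 = {a, b, f}  B3 = {a, c, f}  B4 = {c, e, f}
Tree: B1–B2, B2–B3, B3–B4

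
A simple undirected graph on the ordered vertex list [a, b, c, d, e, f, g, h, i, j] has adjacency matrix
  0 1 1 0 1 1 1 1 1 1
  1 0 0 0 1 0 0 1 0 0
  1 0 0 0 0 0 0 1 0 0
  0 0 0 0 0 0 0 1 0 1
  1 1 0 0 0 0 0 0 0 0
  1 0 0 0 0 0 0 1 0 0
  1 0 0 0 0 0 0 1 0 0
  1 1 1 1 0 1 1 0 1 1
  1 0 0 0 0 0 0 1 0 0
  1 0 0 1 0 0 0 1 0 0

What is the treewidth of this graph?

2

A width-2 tree decomposition is:
Bags: B1 = {a, f, h}  B2 = {a, c, h}  B3 = {a, b, h}  B4 = {a, b, e}  B5 = {a, h, j}  B6 = {a, h, i}  B7 = {a, g, h}  B8 = {d, h, j}
Tree: B1–B2, B1–B3, B3–B4, B3–B5, B3–B6, B5–B7, B5–B8
The largest bag has 3 vertices, giving width 2; this decomposition certifies tw(G) ≤ 2. For the lower bound, the 3 vertices {a, b, e} are pairwise adjacent, and any tree decomposition puts a clique entirely inside one bag — forcing width ≥ 2. The upper and lower bounds meet at 2, so that is the treewidth.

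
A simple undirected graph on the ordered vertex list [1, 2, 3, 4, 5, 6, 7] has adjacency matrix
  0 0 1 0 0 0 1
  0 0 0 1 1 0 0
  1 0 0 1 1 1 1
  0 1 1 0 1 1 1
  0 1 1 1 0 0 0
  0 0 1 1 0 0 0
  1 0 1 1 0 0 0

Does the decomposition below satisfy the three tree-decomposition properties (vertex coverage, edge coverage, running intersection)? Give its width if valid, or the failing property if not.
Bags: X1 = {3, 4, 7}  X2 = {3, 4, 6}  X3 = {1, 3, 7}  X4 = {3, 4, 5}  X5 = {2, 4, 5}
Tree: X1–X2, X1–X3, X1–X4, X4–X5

Vertex coverage: the bags together contain {1, 2, 3, 4, 5, 6, 7}, the full vertex set. Edge coverage: each edge of G has both endpoints in at least one bag. Running intersection: for every vertex, the bags containing it form a connected subtree. All three properties hold, so this is a valid tree decomposition of width max|bag| − 1 = 2, and hence tw(G) ≤ 2.

Yes; width 2.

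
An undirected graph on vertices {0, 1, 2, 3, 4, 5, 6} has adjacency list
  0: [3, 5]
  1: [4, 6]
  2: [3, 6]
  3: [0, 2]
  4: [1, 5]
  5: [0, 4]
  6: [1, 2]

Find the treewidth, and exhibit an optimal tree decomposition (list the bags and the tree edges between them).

Treewidth 2.
One optimal decomposition is:
Bags: B1 = {2, 3, 6}  B2 = {1, 3, 6}  B3 = {1, 3, 4}  B4 = {3, 4, 5}  B5 = {0, 3, 5}
Tree: B1–B2, B2–B3, B3–B4, B4–B5

Every bag has size at most 3, so the width is 3 − 1 = 2 and tw(G) ≤ 2. The edges 3–2–6–1–4–5–0–3 form a cycle, so G is not a tree and its treewidth is at least 2. Therefore the treewidth is 2.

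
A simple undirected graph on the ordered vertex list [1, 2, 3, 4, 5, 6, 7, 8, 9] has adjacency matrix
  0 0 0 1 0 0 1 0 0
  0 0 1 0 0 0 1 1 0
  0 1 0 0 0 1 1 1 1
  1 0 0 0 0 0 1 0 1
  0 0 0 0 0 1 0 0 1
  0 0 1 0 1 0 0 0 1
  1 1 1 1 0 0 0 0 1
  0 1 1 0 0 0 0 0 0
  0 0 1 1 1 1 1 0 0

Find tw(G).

A width-2 tree decomposition is:
Bags: B1 = {3, 7, 9}  B2 = {2, 3, 7}  B3 = {3, 6, 9}  B4 = {4, 7, 9}  B5 = {1, 4, 7}  B6 = {2, 3, 8}  B7 = {5, 6, 9}
Tree: B1–B2, B1–B3, B1–B4, B4–B5, B2–B6, B3–B7
Each bag holds 3 vertices, so the decomposition has width 2, which upper-bounds the treewidth. Conversely, {1, 4, 7} is a clique of size 3, and the vertices of any clique must share a bag in every tree decomposition; so some bag has ≥ 3 vertices and tw(G) ≥ 2. Therefore the treewidth is 2.

2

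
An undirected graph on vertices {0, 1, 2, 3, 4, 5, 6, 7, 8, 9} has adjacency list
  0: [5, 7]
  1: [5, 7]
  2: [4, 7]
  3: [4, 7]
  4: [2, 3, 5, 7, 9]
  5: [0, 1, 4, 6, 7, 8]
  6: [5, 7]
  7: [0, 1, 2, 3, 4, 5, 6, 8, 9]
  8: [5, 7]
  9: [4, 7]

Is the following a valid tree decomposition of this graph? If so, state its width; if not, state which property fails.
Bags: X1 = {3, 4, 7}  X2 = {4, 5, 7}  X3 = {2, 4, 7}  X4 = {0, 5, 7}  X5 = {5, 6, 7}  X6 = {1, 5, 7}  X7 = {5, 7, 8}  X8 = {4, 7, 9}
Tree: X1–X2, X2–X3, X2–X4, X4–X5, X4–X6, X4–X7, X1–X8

Yes; width 2.

Every vertex of G appears in some bag (union = {0, 1, 2, 3, 4, 5, 6, 7, 8, 9}); every edge is covered by a bag; and for each vertex v the set of bags containing v is connected in the bag tree. The decomposition is therefore valid. The largest bag has 3 vertices, so the width is 2.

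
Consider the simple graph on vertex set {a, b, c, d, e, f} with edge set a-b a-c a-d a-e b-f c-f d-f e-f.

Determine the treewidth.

2

A width-2 tree decomposition is:
Bags: B1 = {a, e, f}  B2 = {a, c, f}  B3 = {a, b, f}  B4 = {a, d, f}
Tree: B1–B2, B2–B3, B3–B4
Every bag has size at most 3, so the width is 3 − 1 = 2 and tw(G) ≤ 2. Since e–f–c–a–e is a cycle in G, G is not acyclic. Forests are exactly the graphs of treewidth ≤ 1, so tw(G) ≥ 2. Hence tw(G) = 2 exactly.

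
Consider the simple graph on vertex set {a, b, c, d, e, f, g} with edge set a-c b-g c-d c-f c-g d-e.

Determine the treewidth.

A width-1 tree decomposition is:
Bags: B1 = {c, f}  B2 = {c, g}  B3 = {c, d}  B4 = {d, e}  B5 = {a, c}  B6 = {b, g}
Tree: B1–B2, B2–B3, B3–B4, B3–B5, B2–B6
Each bag holds 2 vertices, so the decomposition has width 1, which upper-bounds the treewidth. Since G has at least one edge (e.g. c–f), it is not an edgeless graph, so tw(G) ≥ 1. Therefore the treewidth is 1.

1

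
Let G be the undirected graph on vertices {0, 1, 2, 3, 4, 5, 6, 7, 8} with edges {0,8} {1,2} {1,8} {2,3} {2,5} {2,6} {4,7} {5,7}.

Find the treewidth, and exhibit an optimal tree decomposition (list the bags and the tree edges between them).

Treewidth 1.
Bags: B1 = {2, 5}  B2 = {5, 7}  B3 = {4, 7}  B4 = {2, 3}  B5 = {1, 2}  B6 = {1, 8}  B7 = {0, 8}  B8 = {2, 6}
Tree: B1–B2, B2–B3, B1–B4, B1–B5, B5–B6, B6–B7, B5–B8

Each bag holds 2 vertices, so the decomposition has width 1, which upper-bounds the treewidth. G has an edge, so its treewidth is at least 1. The upper and lower bounds meet at 1, so that is the treewidth.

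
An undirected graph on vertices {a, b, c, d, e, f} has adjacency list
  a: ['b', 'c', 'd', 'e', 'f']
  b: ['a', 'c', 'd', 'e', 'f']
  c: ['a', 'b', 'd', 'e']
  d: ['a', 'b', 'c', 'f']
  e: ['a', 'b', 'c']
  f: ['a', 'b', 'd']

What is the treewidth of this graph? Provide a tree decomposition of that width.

The largest bag has 4 vertices, giving width 3; this decomposition certifies tw(G) ≤ 3. On the other hand G contains the 4-clique {a, b, c, d}. A clique must lie in a single bag of any decomposition, so no decomposition can have width below 3. Hence tw(G) = 3 exactly.

Treewidth 3.
One optimal decomposition is:
Bags: B1 = {a, b, c, d}  B2 = {a, b, c, e}  B3 = {a, b, d, f}
Tree: B1–B2, B1–B3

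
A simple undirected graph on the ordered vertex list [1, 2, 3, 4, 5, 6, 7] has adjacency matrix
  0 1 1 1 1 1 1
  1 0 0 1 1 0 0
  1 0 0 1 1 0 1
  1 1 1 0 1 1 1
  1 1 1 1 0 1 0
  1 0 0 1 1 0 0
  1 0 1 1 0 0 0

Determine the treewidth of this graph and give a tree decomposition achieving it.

Every bag has size at most 4, so the width is 4 − 1 = 3 and tw(G) ≤ 3. On the other hand G contains the 4-clique {1, 2, 4, 5}. A clique must lie in a single bag of any decomposition, so no decomposition can have width below 3. Combining the bounds, tw(G) = 3.

Treewidth 3.
One such decomposition:
Bags: B1 = {1, 3, 4, 5}  B2 = {1, 3, 4, 7}  B3 = {1, 4, 5, 6}  B4 = {1, 2, 4, 5}
Tree: B1–B2, B1–B3, B3–B4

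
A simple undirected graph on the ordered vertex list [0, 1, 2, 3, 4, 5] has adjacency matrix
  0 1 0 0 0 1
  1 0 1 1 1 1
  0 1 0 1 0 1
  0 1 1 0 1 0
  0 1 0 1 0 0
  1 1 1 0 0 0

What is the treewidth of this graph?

2

A width-2 tree decomposition is:
Bags: B1 = {0, 1, 5}  B2 = {1, 2, 5}  B3 = {1, 2, 3}  B4 = {1, 3, 4}
Tree: B1–B2, B2–B3, B3–B4
The largest bag has 3 vertices, giving width 2; this decomposition certifies tw(G) ≤ 2. Conversely, {0, 1, 5} is a clique of size 3, and the vertices of any clique must share a bag in every tree decomposition; so some bag has ≥ 3 vertices and tw(G) ≥ 2. Combining the bounds, tw(G) = 2.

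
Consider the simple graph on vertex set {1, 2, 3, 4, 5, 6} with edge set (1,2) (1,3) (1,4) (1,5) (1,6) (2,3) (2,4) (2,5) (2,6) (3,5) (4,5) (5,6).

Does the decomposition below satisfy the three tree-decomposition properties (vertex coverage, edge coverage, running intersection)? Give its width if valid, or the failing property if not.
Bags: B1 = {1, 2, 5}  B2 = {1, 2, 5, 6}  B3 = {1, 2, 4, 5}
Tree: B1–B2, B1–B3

A tree decomposition must satisfy three properties: every vertex lies in some bag; for every edge, both endpoints lie together in some bag; and for every vertex, the bags containing it form a connected subtree. Here vertex 3 appears in no bag, so the decomposition is invalid.

No — vertex 3 appears in no bag.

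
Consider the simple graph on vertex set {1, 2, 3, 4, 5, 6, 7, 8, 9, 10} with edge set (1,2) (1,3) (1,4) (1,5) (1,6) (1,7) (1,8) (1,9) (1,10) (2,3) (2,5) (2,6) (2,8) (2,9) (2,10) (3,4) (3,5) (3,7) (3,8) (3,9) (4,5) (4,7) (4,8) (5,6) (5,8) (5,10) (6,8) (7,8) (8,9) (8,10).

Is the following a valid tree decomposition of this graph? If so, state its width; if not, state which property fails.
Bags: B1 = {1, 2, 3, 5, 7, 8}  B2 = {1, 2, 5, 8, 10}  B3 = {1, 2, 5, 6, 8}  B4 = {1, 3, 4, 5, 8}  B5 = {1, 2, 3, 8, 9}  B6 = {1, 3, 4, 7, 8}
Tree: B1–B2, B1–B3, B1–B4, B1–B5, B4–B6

No — bags containing vertex 7 are not connected in the tree.

A tree decomposition must satisfy three properties: every vertex lies in some bag; for every edge, both endpoints lie together in some bag; and for every vertex, the bags containing it form a connected subtree. Here bags containing vertex 7 are not connected in the tree, so the decomposition is invalid.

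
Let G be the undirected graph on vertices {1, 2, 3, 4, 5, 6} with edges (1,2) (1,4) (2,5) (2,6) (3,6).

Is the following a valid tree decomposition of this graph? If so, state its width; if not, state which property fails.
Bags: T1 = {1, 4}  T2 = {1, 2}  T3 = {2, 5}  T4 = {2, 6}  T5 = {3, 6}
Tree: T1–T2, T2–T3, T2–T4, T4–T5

Yes; width 1.

Every vertex of G appears in some bag (union = {1, 2, 3, 4, 5, 6}); every edge is covered by a bag; and for each vertex v the set of bags containing v is connected in the bag tree. The decomposition is therefore valid. The largest bag has 2 vertices, so the width is 1.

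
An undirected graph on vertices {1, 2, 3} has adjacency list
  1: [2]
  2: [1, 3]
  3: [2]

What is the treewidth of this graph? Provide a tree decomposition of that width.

Each bag holds 2 vertices, so the decomposition has width 1, which upper-bounds the treewidth. Any graph with an edge has treewidth ≥ 1, and G has the edge 1–2. Hence tw(G) = 1 exactly.

Treewidth 1.
One such decomposition:
Bags: B1 = {1, 2}  B2 = {2, 3}
Tree: B1–B2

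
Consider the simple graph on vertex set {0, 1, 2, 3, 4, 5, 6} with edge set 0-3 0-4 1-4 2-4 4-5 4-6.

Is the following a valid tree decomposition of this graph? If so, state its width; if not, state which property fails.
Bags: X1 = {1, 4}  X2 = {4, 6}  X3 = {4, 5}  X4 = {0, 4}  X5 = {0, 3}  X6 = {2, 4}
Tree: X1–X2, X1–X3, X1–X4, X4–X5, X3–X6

Yes; width 1.

Vertex coverage: the bags together contain {0, 1, 2, 3, 4, 5, 6}, the full vertex set. Edge coverage: each edge of G has both endpoints in at least one bag. Running intersection: for every vertex, the bags containing it form a connected subtree. All three properties hold, so this is a valid tree decomposition of width max|bag| − 1 = 1, and hence tw(G) ≤ 1.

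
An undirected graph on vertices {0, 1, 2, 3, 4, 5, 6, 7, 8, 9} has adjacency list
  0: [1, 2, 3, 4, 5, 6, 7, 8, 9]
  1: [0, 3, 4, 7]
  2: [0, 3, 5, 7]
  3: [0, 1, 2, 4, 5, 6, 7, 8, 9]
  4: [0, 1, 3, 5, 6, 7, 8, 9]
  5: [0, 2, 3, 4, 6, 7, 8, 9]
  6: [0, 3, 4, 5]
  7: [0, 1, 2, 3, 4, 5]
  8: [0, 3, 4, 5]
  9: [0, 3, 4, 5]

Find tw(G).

4

A width-4 tree decomposition is:
Bags: B1 = {0, 3, 4, 5, 7}  B2 = {0, 2, 3, 5, 7}  B3 = {0, 3, 4, 5, 8}  B4 = {0, 3, 4, 5, 9}  B5 = {0, 1, 3, 4, 7}  B6 = {0, 3, 4, 5, 6}
Tree: B1–B2, B1–B3, B1–B4, B1–B5, B3–B6
Each bag holds 5 vertices, so the decomposition has width 4, which upper-bounds the treewidth. On the other hand G contains the 5-clique {0, 2, 3, 5, 7}. A clique must lie in a single bag of any decomposition, so no decomposition can have width below 4. Combining the bounds, tw(G) = 4.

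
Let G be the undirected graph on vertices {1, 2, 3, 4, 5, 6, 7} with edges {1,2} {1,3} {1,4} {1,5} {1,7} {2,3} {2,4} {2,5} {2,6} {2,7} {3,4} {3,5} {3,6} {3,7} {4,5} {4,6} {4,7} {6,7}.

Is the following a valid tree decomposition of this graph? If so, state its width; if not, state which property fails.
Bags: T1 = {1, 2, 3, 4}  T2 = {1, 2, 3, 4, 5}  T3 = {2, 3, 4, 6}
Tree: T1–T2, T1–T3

A tree decomposition must satisfy three properties: every vertex lies in some bag; for every edge, both endpoints lie together in some bag; and for every vertex, the bags containing it form a connected subtree. Here vertex 7 appears in no bag, so the decomposition is invalid.

No — vertex 7 appears in no bag.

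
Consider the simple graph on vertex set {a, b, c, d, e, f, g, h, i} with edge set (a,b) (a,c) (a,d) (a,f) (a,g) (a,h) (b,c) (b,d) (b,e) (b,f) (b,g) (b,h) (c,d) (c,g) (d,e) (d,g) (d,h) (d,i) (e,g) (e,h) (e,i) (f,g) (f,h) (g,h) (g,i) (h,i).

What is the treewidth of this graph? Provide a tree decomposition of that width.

Every bag has size at most 5, so the width is 5 − 1 = 4 and tw(G) ≤ 4. Conversely, {b, d, e, g, h} is a clique of size 5, and the vertices of any clique must share a bag in every tree decomposition; so some bag has ≥ 5 vertices and tw(G) ≥ 4. The upper and lower bounds meet at 4, so that is the treewidth.

Treewidth 4.
Bags: B1 = {a, b, d, g, h}  B2 = {a, b, f, g, h}  B3 = {a, b, c, d, g}  B4 = {b, d, e, g, h}  B5 = {d, e, g, h, i}
Tree: B1–B2, B1–B3, B1–B4, B4–B5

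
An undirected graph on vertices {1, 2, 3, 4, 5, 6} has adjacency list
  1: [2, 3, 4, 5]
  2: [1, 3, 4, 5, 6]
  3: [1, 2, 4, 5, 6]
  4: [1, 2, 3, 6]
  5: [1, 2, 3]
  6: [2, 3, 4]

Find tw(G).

3

A width-3 tree decomposition is:
Bags: B1 = {1, 2, 3, 4}  B2 = {2, 3, 4, 6}  B3 = {1, 2, 3, 5}
Tree: B1–B2, B1–B3
Each bag holds 4 vertices, so the decomposition has width 3, which upper-bounds the treewidth. On the other hand G contains the 4-clique {1, 2, 3, 4}. A clique must lie in a single bag of any decomposition, so no decomposition can have width below 3. Combining the bounds, tw(G) = 3.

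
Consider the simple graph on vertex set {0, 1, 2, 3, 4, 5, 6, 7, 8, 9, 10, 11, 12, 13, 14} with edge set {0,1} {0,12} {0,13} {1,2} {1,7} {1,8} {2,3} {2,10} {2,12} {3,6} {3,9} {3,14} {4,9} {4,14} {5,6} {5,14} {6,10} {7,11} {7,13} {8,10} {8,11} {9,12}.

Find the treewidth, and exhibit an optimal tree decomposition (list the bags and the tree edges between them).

Every bag has size at most 4, so the width is 4 − 1 = 3 and tw(G) ≤ 3. For the lower bound: the 4 vertex sets {7,11,13}, {0}, {1}, {2,8,10,12} are disjoint, each induces a connected subgraph, and every pair is joined by at least one edge of G. Contracting each set to a single vertex therefore yields K_{4} as a minor, and since treewidth is minor-monotone, tw(G) ≥ tw(K_{4}) = 3. Therefore the treewidth is 3.

Treewidth 3.
One such decomposition:
Bags: B1 = {0, 7, 11, 13}  B2 = {0, 1, 7, 11}  B3 = {0, 1, 8, 11}  B4 = {0, 1, 8, 12}  B5 = {1, 2, 8, 12}  B6 = {2, 8, 10, 12}  B7 = {2, 9, 10, 12}  B8 = {2, 3, 9, 10}  B9 = {3, 6, 9, 10}  B10 = {3, 4, 6, 9}  B11 = {3, 4, 6, 14}  B12 = {4, 5, 6, 14}
Tree: B1–B2, B2–B3, B3–B4, B4–B5, B5–B6, B6–B7, B7–B8, B8–B9, B9–B10, B10–B11, B11–B12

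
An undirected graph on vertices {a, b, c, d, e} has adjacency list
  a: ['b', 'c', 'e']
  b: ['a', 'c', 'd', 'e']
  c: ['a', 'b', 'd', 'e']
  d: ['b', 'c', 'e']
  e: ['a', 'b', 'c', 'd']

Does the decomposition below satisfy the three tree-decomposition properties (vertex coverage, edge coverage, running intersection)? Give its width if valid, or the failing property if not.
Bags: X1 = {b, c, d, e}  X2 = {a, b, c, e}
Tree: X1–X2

Checking the three conditions: (i) the bags cover all of {a, b, c, d, e}; (ii) for each edge, some bag contains both endpoints; (iii) the bags containing any fixed vertex form a subtree. All hold, so the decomposition is valid with width 4 − 1 = 3.

Yes; width 3.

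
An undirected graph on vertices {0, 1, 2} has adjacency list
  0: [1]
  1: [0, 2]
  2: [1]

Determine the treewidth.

A width-1 tree decomposition is:
Bags: B1 = {1, 2}  B2 = {0, 1}
Tree: B1–B2
The largest bag has 2 vertices, giving width 1; this decomposition certifies tw(G) ≤ 1. Since G has at least one edge (e.g. 2–1), it is not an edgeless graph, so tw(G) ≥ 1. Hence tw(G) = 1 exactly.

1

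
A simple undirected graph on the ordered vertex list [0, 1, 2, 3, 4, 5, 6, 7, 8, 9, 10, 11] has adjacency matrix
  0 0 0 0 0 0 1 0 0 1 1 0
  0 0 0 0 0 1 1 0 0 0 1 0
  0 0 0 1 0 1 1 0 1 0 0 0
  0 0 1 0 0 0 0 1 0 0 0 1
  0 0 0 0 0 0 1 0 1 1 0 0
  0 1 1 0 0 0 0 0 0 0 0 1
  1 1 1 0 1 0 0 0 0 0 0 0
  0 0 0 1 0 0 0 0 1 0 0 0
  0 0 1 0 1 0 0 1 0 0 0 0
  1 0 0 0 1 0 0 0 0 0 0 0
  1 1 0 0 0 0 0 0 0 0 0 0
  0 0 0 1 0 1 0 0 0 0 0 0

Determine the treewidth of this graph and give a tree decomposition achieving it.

Every bag has size at most 4, so the width is 4 − 1 = 3 and tw(G) ≤ 3. For the lower bound: the 4 vertex sets {3,7,11}, {5}, {2}, {1,4,6,8} are disjoint, each induces a connected subgraph, and every pair is joined by at least one edge of G. Contracting each set to a single vertex therefore yields K_{4} as a minor, and since treewidth is minor-monotone, tw(G) ≥ tw(K_{4}) = 3. The upper and lower bounds meet at 3, so that is the treewidth.

Treewidth 3.
One optimal decomposition is:
Bags: B1 = {3, 5, 7, 11}  B2 = {2, 3, 5, 7}  B3 = {2, 5, 7, 8}  B4 = {1, 2, 5, 8}  B5 = {1, 2, 6, 8}  B6 = {1, 4, 6, 8}  B7 = {1, 4, 6, 10}  B8 = {0, 4, 6, 10}  B9 = {0, 4, 9, 10}
Tree: B1–B2, B2–B3, B3–B4, B4–B5, B5–B6, B6–B7, B7–B8, B8–B9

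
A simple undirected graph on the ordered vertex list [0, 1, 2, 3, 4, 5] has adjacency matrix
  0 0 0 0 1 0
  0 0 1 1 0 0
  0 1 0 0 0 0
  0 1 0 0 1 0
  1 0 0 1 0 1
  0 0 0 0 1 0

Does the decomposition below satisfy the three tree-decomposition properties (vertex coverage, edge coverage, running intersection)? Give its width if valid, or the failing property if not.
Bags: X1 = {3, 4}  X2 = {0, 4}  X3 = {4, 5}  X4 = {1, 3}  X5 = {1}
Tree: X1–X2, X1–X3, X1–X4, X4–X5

No — vertex 2 appears in no bag.

A tree decomposition must satisfy three properties: every vertex lies in some bag; for every edge, both endpoints lie together in some bag; and for every vertex, the bags containing it form a connected subtree. Here vertex 2 appears in no bag, so the decomposition is invalid.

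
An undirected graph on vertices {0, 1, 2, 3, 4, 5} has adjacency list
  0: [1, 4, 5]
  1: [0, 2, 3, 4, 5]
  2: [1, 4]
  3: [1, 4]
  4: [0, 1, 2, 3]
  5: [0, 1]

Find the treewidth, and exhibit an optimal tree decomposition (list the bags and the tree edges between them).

Treewidth 2.
One optimal decomposition is:
Bags: B1 = {0, 1, 4}  B2 = {1, 2, 4}  B3 = {1, 3, 4}  B4 = {0, 1, 5}
Tree: B1–B2, B2–B3, B1–B4

Each bag holds 3 vertices, so the decomposition has width 2, which upper-bounds the treewidth. For the lower bound, the 3 vertices {0, 1, 4} are pairwise adjacent, and any tree decomposition puts a clique entirely inside one bag — forcing width ≥ 2. Therefore the treewidth is 2.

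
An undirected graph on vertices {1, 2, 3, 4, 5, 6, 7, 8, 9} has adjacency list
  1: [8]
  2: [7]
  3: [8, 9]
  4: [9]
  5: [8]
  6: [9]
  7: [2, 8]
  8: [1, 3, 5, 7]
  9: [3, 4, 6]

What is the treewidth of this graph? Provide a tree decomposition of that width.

Treewidth 1.
One such decomposition:
Bags: B1 = {3, 9}  B2 = {3, 8}  B3 = {7, 8}  B4 = {1, 8}  B5 = {2, 7}  B6 = {4, 9}  B7 = {5, 8}  B8 = {6, 9}
Tree: B1–B2, B2–B3, B3–B4, B3–B5, B1–B6, B3–B7, B1–B8

The largest bag has 2 vertices, giving width 1; this decomposition certifies tw(G) ≤ 1. Any graph with an edge has treewidth ≥ 1, and G has the edge 9–3. The upper and lower bounds meet at 1, so that is the treewidth.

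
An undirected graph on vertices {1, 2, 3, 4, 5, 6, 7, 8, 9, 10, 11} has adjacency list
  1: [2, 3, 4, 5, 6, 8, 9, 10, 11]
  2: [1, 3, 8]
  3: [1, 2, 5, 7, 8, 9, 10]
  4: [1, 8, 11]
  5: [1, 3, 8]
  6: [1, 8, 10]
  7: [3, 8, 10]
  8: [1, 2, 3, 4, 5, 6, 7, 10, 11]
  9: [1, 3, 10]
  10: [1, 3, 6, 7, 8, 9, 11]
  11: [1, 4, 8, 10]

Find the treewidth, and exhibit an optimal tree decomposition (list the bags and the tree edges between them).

Every bag has size at most 4, so the width is 4 − 1 = 3 and tw(G) ≤ 3. For the lower bound, the 4 vertices {1, 8, 10, 11} are pairwise adjacent, and any tree decomposition puts a clique entirely inside one bag — forcing width ≥ 3. The upper and lower bounds meet at 3, so that is the treewidth.

Treewidth 3.
One optimal decomposition is:
Bags: B1 = {1, 6, 8, 10}  B2 = {1, 3, 8, 10}  B3 = {3, 7, 8, 10}  B4 = {1, 3, 5, 8}  B5 = {1, 2, 3, 8}  B6 = {1, 3, 9, 10}  B7 = {1, 8, 10, 11}  B8 = {1, 4, 8, 11}
Tree: B1–B2, B2–B3, B2–B4, B4–B5, B2–B6, B2–B7, B7–B8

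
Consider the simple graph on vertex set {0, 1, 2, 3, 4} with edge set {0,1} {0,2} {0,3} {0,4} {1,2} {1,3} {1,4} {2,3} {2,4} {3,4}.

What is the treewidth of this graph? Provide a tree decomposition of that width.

With just one bag of size 5, the width is 5 − 1 = 4, so tw(G) ≤ 4. On the other hand G contains the 5-clique {0, 1, 2, 3, 4}. A clique must lie in a single bag of any decomposition, so no decomposition can have width below 4. Therefore the treewidth is 4.

Treewidth 4.
One optimal decomposition is:
Bags: B1 = {0, 1, 2, 3, 4}
Tree: (single bag)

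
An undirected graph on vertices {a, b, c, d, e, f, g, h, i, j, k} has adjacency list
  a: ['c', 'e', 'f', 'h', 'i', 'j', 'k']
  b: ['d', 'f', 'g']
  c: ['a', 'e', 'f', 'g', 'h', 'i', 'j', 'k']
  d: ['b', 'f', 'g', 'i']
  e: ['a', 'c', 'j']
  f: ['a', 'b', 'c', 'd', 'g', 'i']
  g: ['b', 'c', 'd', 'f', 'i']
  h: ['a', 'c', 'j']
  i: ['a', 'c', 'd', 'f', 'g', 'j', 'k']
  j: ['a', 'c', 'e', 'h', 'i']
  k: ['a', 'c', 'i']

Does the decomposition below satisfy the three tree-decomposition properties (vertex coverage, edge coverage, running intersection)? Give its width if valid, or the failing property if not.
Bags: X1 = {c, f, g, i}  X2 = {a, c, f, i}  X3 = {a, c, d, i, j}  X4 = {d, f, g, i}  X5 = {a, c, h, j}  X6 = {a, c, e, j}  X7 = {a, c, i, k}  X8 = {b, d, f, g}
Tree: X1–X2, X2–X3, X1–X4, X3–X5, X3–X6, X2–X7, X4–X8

No — bags containing vertex d are not connected in the tree.

A tree decomposition must satisfy three properties: every vertex lies in some bag; for every edge, both endpoints lie together in some bag; and for every vertex, the bags containing it form a connected subtree. Here bags containing vertex d are not connected in the tree, so the decomposition is invalid.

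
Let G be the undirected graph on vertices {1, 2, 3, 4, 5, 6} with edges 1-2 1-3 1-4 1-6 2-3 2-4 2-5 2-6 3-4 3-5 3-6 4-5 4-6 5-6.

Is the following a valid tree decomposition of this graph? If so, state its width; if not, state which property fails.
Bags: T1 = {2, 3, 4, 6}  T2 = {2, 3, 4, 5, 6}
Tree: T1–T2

No — vertex 1 appears in no bag.

A tree decomposition must satisfy three properties: every vertex lies in some bag; for every edge, both endpoints lie together in some bag; and for every vertex, the bags containing it form a connected subtree. Here vertex 1 appears in no bag, so the decomposition is invalid.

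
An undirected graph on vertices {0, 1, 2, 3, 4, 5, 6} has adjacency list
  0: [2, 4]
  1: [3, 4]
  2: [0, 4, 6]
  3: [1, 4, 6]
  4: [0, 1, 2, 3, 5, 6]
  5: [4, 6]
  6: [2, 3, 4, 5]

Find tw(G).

2

A width-2 tree decomposition is:
Bags: B1 = {3, 4, 6}  B2 = {2, 4, 6}  B3 = {4, 5, 6}  B4 = {0, 2, 4}  B5 = {1, 3, 4}
Tree: B1–B2, B1–B3, B2–B4, B1–B5
The largest bag has 3 vertices, giving width 2; this decomposition certifies tw(G) ≤ 2. Conversely, {0, 2, 4} is a clique of size 3, and the vertices of any clique must share a bag in every tree decomposition; so some bag has ≥ 3 vertices and tw(G) ≥ 2. The upper and lower bounds meet at 2, so that is the treewidth.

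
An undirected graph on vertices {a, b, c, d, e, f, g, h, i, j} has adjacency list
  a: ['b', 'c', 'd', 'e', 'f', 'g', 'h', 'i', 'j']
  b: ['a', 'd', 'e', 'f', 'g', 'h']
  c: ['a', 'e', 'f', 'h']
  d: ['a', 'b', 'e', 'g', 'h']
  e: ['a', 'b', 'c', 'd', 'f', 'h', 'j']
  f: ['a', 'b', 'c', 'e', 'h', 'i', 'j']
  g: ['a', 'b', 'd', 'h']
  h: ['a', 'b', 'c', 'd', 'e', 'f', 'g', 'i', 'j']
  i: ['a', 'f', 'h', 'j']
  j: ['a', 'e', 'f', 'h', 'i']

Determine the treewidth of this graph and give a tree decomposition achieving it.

Each bag holds 5 vertices, so the decomposition has width 4, which upper-bounds the treewidth. On the other hand G contains the 5-clique {a, b, d, g, h}. A clique must lie in a single bag of any decomposition, so no decomposition can have width below 4. Hence tw(G) = 4 exactly.

Treewidth 4.
One such decomposition:
Bags: B1 = {a, b, e, f, h}  B2 = {a, e, f, h, j}  B3 = {a, c, e, f, h}  B4 = {a, b, d, e, h}  B5 = {a, b, d, g, h}  B6 = {a, f, h, i, j}
Tree: B1–B2, B1–B3, B1–B4, B4–B5, B2–B6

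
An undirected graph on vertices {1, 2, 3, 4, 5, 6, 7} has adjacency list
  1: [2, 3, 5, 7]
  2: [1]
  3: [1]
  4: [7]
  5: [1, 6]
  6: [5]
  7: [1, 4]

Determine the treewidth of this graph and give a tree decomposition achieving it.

Each bag holds 2 vertices, so the decomposition has width 1, which upper-bounds the treewidth. Since G has at least one edge (e.g. 7–4), it is not an edgeless graph, so tw(G) ≥ 1. Therefore the treewidth is 1.

Treewidth 1.
Bags: B1 = {4, 7}  B2 = {1, 7}  B3 = {1, 5}  B4 = {5, 6}  B5 = {1, 3}  B6 = {1, 2}
Tree: B1–B2, B2–B3, B3–B4, B3–B5, B3–B6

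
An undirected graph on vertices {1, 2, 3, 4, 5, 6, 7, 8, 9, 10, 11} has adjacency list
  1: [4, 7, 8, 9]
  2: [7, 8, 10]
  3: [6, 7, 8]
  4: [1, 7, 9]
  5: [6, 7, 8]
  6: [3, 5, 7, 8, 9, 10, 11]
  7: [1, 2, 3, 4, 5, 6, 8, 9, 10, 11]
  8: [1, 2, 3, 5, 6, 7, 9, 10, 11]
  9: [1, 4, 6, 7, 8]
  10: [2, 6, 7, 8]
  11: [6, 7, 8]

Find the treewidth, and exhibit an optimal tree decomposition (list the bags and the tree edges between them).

Treewidth 3.
One such decomposition:
Bags: B1 = {6, 7, 8, 11}  B2 = {6, 7, 8, 9}  B3 = {6, 7, 8, 10}  B4 = {1, 7, 8, 9}  B5 = {3, 6, 7, 8}  B6 = {2, 7, 8, 10}  B7 = {5, 6, 7, 8}  B8 = {1, 4, 7, 9}
Tree: B1–B2, B2–B3, B2–B4, B1–B5, B3–B6, B5–B7, B4–B8

Each bag holds 4 vertices, so the decomposition has width 3, which upper-bounds the treewidth. On the other hand G contains the 4-clique {1, 7, 8, 9}. A clique must lie in a single bag of any decomposition, so no decomposition can have width below 3. The upper and lower bounds meet at 3, so that is the treewidth.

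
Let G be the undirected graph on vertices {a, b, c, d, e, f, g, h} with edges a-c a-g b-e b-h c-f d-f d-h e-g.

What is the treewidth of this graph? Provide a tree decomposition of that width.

Each bag holds 3 vertices, so the decomposition has width 2, which upper-bounds the treewidth. The edges c–f–d–h–b–e–g–a–c form a cycle, so G is not a tree and its treewidth is at least 2. Therefore the treewidth is 2.

Treewidth 2.
One optimal decomposition is:
Bags: B1 = {c, d, f}  B2 = {c, d, h}  B3 = {b, c, h}  B4 = {b, c, e}  B5 = {c, e, g}  B6 = {a, c, g}
Tree: B1–B2, B2–B3, B3–B4, B4–B5, B5–B6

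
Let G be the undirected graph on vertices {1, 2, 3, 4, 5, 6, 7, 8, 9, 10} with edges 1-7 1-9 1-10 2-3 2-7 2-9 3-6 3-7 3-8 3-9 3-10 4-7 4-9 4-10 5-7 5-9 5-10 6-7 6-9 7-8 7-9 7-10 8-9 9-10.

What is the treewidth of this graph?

A width-3 tree decomposition is:
Bags: B1 = {3, 7, 8, 9}  B2 = {2, 3, 7, 9}  B3 = {3, 6, 7, 9}  B4 = {3, 7, 9, 10}  B5 = {4, 7, 9, 10}  B6 = {1, 7, 9, 10}  B7 = {5, 7, 9, 10}
Tree: B1–B2, B2–B3, B1–B4, B4–B5, B4–B6, B6–B7
Each bag holds 4 vertices, so the decomposition has width 3, which upper-bounds the treewidth. Conversely, {1, 7, 9, 10} is a clique of size 4, and the vertices of any clique must share a bag in every tree decomposition; so some bag has ≥ 4 vertices and tw(G) ≥ 3. Combining the bounds, tw(G) = 3.

3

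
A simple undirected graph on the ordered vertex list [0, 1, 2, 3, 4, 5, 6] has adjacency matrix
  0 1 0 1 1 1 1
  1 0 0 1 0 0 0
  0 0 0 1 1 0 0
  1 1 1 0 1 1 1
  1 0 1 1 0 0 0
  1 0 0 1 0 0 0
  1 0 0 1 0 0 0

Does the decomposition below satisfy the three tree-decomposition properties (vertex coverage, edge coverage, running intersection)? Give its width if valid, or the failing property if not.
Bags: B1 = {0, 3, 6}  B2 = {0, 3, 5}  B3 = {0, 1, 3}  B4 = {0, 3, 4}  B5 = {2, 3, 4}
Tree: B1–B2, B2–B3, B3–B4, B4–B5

Yes; width 2.

Every vertex of G appears in some bag (union = {0, 1, 2, 3, 4, 5, 6}); every edge is covered by a bag; and for each vertex v the set of bags containing v is connected in the bag tree. The decomposition is therefore valid. The largest bag has 3 vertices, so the width is 2.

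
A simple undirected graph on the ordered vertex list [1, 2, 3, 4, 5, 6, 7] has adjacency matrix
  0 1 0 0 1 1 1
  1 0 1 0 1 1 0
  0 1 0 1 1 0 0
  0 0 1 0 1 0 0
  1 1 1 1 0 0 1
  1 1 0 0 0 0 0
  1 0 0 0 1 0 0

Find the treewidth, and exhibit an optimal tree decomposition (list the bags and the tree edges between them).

Treewidth 2.
Bags: B1 = {1, 5, 7}  B2 = {1, 2, 5}  B3 = {2, 3, 5}  B4 = {1, 2, 6}  B5 = {3, 4, 5}
Tree: B1–B2, B2–B3, B2–B4, B3–B5

Every bag has size at most 3, so the width is 3 − 1 = 2 and tw(G) ≤ 2. For the lower bound, the 3 vertices {1, 2, 5} are pairwise adjacent, and any tree decomposition puts a clique entirely inside one bag — forcing width ≥ 2. Combining the bounds, tw(G) = 2.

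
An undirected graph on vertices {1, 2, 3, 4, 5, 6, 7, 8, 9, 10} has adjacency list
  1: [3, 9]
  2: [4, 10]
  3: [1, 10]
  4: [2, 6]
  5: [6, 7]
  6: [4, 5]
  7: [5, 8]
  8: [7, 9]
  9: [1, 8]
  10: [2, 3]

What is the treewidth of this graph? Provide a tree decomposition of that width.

Treewidth 2.
One such decomposition:
Bags: B1 = {7, 8, 9}  B2 = {5, 7, 9}  B3 = {5, 6, 9}  B4 = {4, 6, 9}  B5 = {2, 4, 9}  B6 = {2, 9, 10}  B7 = {3, 9, 10}  B8 = {1, 3, 9}
Tree: B1–B2, B2–B3, B3–B4, B4–B5, B5–B6, B6–B7, B7–B8

Each bag holds 3 vertices, so the decomposition has width 2, which upper-bounds the treewidth. Since 9–8–7–5–6–4–2–10–3–1–9 is a cycle in G, G is not acyclic. Forests are exactly the graphs of treewidth ≤ 1, so tw(G) ≥ 2. Hence tw(G) = 2 exactly.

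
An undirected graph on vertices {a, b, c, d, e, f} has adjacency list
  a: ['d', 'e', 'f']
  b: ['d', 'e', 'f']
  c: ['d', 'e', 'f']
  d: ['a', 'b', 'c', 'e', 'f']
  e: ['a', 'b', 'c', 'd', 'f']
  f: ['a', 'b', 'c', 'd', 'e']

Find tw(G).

3

A width-3 tree decomposition is:
Bags: B1 = {c, d, e, f}  B2 = {a, d, e, f}  B3 = {b, d, e, f}
Tree: B1–B2, B2–B3
The largest bag has 4 vertices, giving width 3; this decomposition certifies tw(G) ≤ 3. For the lower bound, the 4 vertices {c, d, e, f} are pairwise adjacent, and any tree decomposition puts a clique entirely inside one bag — forcing width ≥ 3. Combining the bounds, tw(G) = 3.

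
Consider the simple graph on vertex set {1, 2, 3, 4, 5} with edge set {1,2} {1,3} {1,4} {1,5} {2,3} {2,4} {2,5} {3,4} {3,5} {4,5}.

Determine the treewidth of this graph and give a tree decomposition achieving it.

Treewidth 4.
One optimal decomposition is:
Bags: B1 = {1, 2, 3, 4, 5}
Tree: (single bag)

With just one bag of size 5, the width is 5 − 1 = 4, so tw(G) ≤ 4. Conversely, {1, 2, 3, 4, 5} is a clique of size 5, and the vertices of any clique must share a bag in every tree decomposition; so some bag has ≥ 5 vertices and tw(G) ≥ 4. Therefore the treewidth is 4.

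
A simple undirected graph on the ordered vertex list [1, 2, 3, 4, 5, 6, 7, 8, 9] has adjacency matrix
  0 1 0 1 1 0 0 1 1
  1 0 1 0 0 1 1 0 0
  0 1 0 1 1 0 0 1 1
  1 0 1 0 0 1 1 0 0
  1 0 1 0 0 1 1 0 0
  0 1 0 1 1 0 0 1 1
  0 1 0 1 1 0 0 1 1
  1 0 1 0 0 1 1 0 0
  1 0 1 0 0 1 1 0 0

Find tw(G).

A width-4 tree decomposition is:
Bags: B1 = {1, 3, 4, 6, 7}  B2 = {1, 2, 3, 6, 7}  B3 = {1, 3, 6, 7, 9}  B4 = {1, 3, 6, 7, 8}  B5 = {1, 3, 5, 6, 7}
Tree: B1–B2, B2–B3, B3–B4, B4–B5
Every bag has size at most 5, so the width is 5 − 1 = 4 and tw(G) ≤ 4. For the lower bound: the 5 vertex sets {3,4}, {2,6}, {1,9}, {7}, {8} are disjoint, each induces a connected subgraph, and every pair is joined by at least one edge of G. Contracting each set to a single vertex therefore yields K_{5} as a minor, and since treewidth is minor-monotone, tw(G) ≥ tw(K_{5}) = 4. Hence tw(G) = 4 exactly.

4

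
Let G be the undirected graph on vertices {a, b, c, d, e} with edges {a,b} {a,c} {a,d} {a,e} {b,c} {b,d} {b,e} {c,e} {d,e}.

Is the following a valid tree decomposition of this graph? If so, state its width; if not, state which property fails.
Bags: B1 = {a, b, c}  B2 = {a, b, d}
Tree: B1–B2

No — vertex e appears in no bag.

A tree decomposition must satisfy three properties: every vertex lies in some bag; for every edge, both endpoints lie together in some bag; and for every vertex, the bags containing it form a connected subtree. Here vertex e appears in no bag, so the decomposition is invalid.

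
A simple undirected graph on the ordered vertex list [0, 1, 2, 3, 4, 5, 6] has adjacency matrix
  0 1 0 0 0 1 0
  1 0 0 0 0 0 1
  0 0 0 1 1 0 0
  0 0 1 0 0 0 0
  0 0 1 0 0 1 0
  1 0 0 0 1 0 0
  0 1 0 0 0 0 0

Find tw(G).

1

A width-1 tree decomposition is:
Bags: B1 = {1, 6}  B2 = {0, 1}  B3 = {0, 5}  B4 = {4, 5}  B5 = {2, 4}  B6 = {2, 3}
Tree: B1–B2, B2–B3, B3–B4, B4–B5, B5–B6
The largest bag has 2 vertices, giving width 1; this decomposition certifies tw(G) ≤ 1. G has an edge, so its treewidth is at least 1. Hence tw(G) = 1 exactly.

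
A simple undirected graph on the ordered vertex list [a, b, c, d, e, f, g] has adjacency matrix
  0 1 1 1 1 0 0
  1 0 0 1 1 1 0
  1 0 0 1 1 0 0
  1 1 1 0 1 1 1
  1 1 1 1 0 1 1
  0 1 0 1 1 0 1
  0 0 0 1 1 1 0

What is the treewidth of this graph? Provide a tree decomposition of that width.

Treewidth 3.
One optimal decomposition is:
Bags: B1 = {b, d, e, f}  B2 = {a, b, d, e}  B3 = {a, c, d, e}  B4 = {d, e, f, g}
Tree: B1–B2, B2–B3, B1–B4

The largest bag has 4 vertices, giving width 3; this decomposition certifies tw(G) ≤ 3. On the other hand G contains the 4-clique {a, c, d, e}. A clique must lie in a single bag of any decomposition, so no decomposition can have width below 3. The upper and lower bounds meet at 3, so that is the treewidth.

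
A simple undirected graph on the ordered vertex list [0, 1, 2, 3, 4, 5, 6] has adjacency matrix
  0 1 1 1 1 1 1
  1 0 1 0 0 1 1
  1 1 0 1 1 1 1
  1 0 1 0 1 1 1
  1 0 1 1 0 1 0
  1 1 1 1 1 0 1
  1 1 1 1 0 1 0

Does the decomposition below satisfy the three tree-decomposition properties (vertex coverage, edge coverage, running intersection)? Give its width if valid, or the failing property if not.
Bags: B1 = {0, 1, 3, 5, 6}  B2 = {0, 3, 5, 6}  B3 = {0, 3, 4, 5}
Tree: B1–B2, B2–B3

No — vertex 2 appears in no bag.

A tree decomposition must satisfy three properties: every vertex lies in some bag; for every edge, both endpoints lie together in some bag; and for every vertex, the bags containing it form a connected subtree. Here vertex 2 appears in no bag, so the decomposition is invalid.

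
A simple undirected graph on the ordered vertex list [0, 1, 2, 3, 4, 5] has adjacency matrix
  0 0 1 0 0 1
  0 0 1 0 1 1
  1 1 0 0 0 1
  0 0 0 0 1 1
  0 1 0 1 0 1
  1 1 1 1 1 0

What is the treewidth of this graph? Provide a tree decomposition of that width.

Treewidth 2.
Bags: B1 = {1, 4, 5}  B2 = {1, 2, 5}  B3 = {3, 4, 5}  B4 = {0, 2, 5}
Tree: B1–B2, B1–B3, B2–B4

Every bag has size at most 3, so the width is 3 − 1 = 2 and tw(G) ≤ 2. For the lower bound, the 3 vertices {0, 2, 5} are pairwise adjacent, and any tree decomposition puts a clique entirely inside one bag — forcing width ≥ 2. Combining the bounds, tw(G) = 2.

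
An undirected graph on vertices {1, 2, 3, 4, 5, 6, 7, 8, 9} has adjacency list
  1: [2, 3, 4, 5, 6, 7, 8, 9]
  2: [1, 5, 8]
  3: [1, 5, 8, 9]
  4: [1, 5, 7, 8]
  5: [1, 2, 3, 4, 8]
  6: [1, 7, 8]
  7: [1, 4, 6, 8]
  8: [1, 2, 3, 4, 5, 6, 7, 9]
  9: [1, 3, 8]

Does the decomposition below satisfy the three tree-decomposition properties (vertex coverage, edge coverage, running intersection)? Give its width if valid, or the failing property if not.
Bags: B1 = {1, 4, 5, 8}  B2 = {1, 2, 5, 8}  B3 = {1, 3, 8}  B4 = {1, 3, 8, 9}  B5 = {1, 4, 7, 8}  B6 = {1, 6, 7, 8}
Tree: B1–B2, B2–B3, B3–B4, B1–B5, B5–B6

A tree decomposition must satisfy three properties: every vertex lies in some bag; for every edge, both endpoints lie together in some bag; and for every vertex, the bags containing it form a connected subtree. Here edge (5,3) lies in no bag, so the decomposition is invalid.

No — edge (5,3) lies in no bag.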